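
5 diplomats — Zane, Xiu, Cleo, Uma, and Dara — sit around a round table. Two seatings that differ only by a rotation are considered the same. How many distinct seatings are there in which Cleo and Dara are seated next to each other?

12

Glue Cleo and Dara into a block (2 internal orders). Seating 4 units around a circle gives (3)! arrangements.
So 2 × (3)! = 2 × 6 = 12.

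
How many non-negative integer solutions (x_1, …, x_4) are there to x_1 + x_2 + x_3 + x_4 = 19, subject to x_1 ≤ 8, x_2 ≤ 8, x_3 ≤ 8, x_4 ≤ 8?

Without the upper bounds there are C(22,3) = 1540 ways to split 19 among 4 variables.
Subtract solutions that violate a single cap (substitute x_i' = x_i − (cap_i+1)): x_1 ≥ 9 gives C(13,3) = 286; x_2 ≥ 9 gives C(13,3) = 286; x_3 ≥ 9 gives C(13,3) = 286; x_4 ≥ 9 gives C(13,3) = 286. Together 1144.
Add back pairs where two caps are both exceeded: 4 + 4 + 4 + 4 + 4 + 4 = 24.
By inclusion–exclusion the count is 1540 − 1144 + 24 = 420.

420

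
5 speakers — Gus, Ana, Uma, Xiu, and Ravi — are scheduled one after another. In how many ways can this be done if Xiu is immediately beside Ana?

48

Glue Xiu and Ana into one block (2 internal orders), leaving 4 units to arrange in a row.
That gives 2 × 4! = 2 × 24 = 48.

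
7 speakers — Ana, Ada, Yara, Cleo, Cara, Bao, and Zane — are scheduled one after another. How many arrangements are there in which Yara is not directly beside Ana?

3600

Of the 7! = 5040 arrangements, those with Yara and Ana adjacent number 2 × 6! = 1440 (treat the pair as a block with 2 internal orders).
So 5040 − 1440 = 3600 arrangements keep them apart.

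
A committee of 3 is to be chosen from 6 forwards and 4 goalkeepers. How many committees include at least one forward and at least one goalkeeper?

96

Total 3-person selections from all 10: C(10,3) = 120.
Selections missing a whole group: no forwards → C(4,3) = 4; no goalkeepers → C(6,3) = 20.
Both groups omitted at once is impossible, so 120 − 24 = 96.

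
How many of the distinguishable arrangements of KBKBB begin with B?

6

With the first slot taken by B, it remains to arrange the other 4 letters (KKBB).
Those 4 letters have B appearing twice and K appearing twice, giving (4)!/(2!·2!) = 6.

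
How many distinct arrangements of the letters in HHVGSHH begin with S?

Fix S in the first position and arrange the remaining 6 letters.
Those 6 letters have H appearing 4 times, giving (6)!/(4!) = 30.

30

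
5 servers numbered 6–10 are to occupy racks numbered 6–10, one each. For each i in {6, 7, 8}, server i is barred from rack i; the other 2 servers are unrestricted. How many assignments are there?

64

Let Aᵢ (for i ∈ {6, 7, 8}) be the placements that put server i in its forbidden rack. Any j of these fix j positions, leaving (5−j)! ways to fill the rest, and there are C(3,j) ways to pick which j.
By inclusion–exclusion, the number of valid placements is Σ_{j=0}^{3} (−1)^j C(3,j)·(5−j)!.
Computing: 120 − 72 + 18 − 2 = 64.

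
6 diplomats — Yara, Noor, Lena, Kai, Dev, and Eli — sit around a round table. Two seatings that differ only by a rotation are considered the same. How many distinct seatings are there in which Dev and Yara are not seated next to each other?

All circular seatings of 6 people number (5)! = 120.
Seatings with Dev beside Yara: treat them as a block with 2 internal orders, giving 2 × (4)! = 48.
Subtracting, 120 − 48 = 72.

72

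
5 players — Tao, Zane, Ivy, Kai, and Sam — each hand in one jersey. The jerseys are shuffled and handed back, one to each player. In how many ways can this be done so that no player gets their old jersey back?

Let Aᵢ be the assignments in which player i gets their old jersey. We want the size of the complement of A₁∪…∪A_5.
By inclusion–exclusion this is Σ_{j=0}^{5} (−1)^j C(5,j)·(5−j)!.
Computing: 120 − 120 + 60 − 20 + 5 − 1 = 44.

44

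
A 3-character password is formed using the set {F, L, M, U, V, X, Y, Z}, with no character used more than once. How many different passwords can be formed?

This is a permutation of 3 out of 8: P(8,3) = 8!/5!.
That product is 8 × 7 × 6 = 336.

336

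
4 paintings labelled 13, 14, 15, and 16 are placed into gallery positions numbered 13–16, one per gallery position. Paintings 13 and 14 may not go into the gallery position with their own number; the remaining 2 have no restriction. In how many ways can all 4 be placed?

Let Aᵢ (for i ∈ {13, 14}) be the placements that put painting i in its forbidden gallery position. Any j of these fix j positions, leaving (4−j)! ways to fill the rest, and there are C(2,j) ways to pick which j.
By inclusion–exclusion, the number of valid placements is Σ_{j=0}^{2} (−1)^j C(2,j)·(4−j)!.
Computing: 24 − 12 + 2 = 14.

14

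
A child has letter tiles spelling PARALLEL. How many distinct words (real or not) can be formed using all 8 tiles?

3360

The 8 letters of PARALLEL have repeats: A appearing twice and L appearing 3 times.
The number of distinct arrangements is 8!/(3!·2!) = 40320/12 = 3360.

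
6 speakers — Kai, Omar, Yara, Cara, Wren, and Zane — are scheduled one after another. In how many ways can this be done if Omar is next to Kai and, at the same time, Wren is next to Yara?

96

Treat {Omar,Kai} as one block (2 orders) and {Wren,Yara} as another (2 orders).
That leaves 4 units to arrange: 2 × 2 × 4! = 4 × 24 = 96.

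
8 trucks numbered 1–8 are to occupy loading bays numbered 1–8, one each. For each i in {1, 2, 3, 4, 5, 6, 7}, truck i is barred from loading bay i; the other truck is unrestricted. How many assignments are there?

16687

Let Aᵢ (for 1 ≤ i ≤ 7) be the placements that put truck i in its forbidden loading bay. Any j of these fix j positions, leaving (8−j)! ways to fill the rest, and there are C(7,j) ways to pick which j.
By inclusion–exclusion, the number of valid placements is Σ_{j=0}^{7} (−1)^j C(7,j)·(8−j)!.
Computing: 40320 − 35280 + 15120 − 4200 + 840 − 126 + 14 − 1 = 16687.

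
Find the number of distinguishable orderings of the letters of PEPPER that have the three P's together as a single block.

Treat the 3 copies of P as a single block. The multiset to arrange is then {PPP, E, E, R}, 4 items in all.
That gives (4)!/(2!) = 12 arrangements.

12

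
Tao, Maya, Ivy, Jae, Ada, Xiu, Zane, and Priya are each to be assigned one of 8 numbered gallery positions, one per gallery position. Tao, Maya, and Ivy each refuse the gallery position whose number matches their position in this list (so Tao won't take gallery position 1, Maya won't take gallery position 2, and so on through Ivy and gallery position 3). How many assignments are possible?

Let Aᵢ (for i ∈ {1, 2, 3}) be the placements that put person i in their forbidden gallery position. Any j of these fix j positions, leaving (8−j)! ways to fill the rest, and there are C(3,j) ways to pick which j.
By inclusion–exclusion, the number of valid placements is Σ_{j=0}^{3} (−1)^j C(3,j)·(8−j)!.
Computing: 40320 − 15120 + 2160 − 120 = 27240.

27240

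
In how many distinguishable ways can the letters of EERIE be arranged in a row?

20

Letter multiplicities in EERIE: E×3, I×1, R×1.
So there are 5! / (3!) = 20 distinguishable arrangements.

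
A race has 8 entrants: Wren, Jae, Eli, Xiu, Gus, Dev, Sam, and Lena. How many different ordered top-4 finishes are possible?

1680

There are 8 choices for 1st place, 7 for 2nd, and so on down to 5 for position 4.
That gives 8 × 7 × 6 × 5 = 1680.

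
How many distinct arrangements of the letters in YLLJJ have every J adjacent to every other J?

Treat the 2 copies of J as a single block. The multiset to arrange is then {JJ, L, L, Y}, 4 items in all.
That gives (4)!/(2!) = 12 arrangements.

12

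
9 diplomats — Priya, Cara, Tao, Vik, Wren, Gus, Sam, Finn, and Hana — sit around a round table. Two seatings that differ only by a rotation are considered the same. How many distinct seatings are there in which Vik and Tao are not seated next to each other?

30240

Without the restriction there are (8)! = 40320 seatings.
Those with Vik next to Tao: fuse the pair into one unit and seat 8 units around a circle — 2·(7)! = 10080.
Subtracting, 40320 − 10080 = 30240.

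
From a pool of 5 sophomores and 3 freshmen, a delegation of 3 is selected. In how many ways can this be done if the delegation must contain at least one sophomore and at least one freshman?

45

With no constraint there are C(8,3) = 56 possible selections.
Selections missing a whole group: no sophomores → C(3,3) = 1; no freshmen → C(5,3) = 10.
Both groups omitted at once is impossible, so 56 − 11 = 45.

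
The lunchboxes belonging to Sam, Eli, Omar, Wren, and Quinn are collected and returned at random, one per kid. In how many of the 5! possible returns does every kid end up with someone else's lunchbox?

44

This is the derangement count D_5: permutations of 5 items with no fixed point.
By inclusion–exclusion this is Σ_{j=0}^{5} (−1)^j C(5,j)·(5−j)!.
Computing: 120 − 120 + 60 − 20 + 5 − 1 = 44.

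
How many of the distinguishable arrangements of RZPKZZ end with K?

20

Fix K in the last position and arrange the remaining 5 letters.
Those 5 letters have Z appearing 3 times, giving (5)!/(3!) = 20.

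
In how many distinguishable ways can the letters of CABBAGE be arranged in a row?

CABBAGE has 7 letters with A appearing twice and B appearing twice.
The number of distinct arrangements is 7!/(2!·2!) = 5040/4 = 1260.

1260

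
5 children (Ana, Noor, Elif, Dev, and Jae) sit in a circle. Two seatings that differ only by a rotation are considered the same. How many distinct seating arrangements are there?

Around a circle, 5 distinct people have 5!/5 = (4)! = 24 rotationally distinct seatings.

24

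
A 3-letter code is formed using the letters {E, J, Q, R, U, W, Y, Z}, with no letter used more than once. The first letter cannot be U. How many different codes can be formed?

The first letter has 8−1 = 7 choices (anything except U).
The remaining 2 letters are filled from the other 7 symbols without repetition: 7 × 6 = 42.
Total: 7 × 42 = 294.

294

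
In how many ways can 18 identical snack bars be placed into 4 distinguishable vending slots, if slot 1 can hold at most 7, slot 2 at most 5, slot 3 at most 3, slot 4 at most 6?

By stars and bars, unrestricted non-negative solutions to x_1+…+x_4 = 18 number C(18+3,3) = 1330.
Subtract solutions that violate a single cap (substitute x_i' = x_i − (cap_i+1)): x_1 ≥ 8 gives C(13,3) = 286; x_2 ≥ 6 gives C(15,3) = 455; x_3 ≥ 4 gives C(17,3) = 680; x_4 ≥ 7 gives C(14,3) = 364. Together 1785.
Add back pairs where two caps are both exceeded: 35 + 84 + 20 + 165 + 56 + 120 = 480.
Subtract triples: 1 + 0 + 0 + 4 = 5.
By inclusion–exclusion the count is 1330 − 1785 + 480 − 5 = 20.

20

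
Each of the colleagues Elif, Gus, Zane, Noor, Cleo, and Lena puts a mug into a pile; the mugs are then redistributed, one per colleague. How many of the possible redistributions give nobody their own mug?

265

Let Aᵢ be the assignments in which colleague i gets their own mug. We want the size of the complement of A₁∪…∪A_6.
By inclusion–exclusion this is Σ_{j=0}^{6} (−1)^j C(6,j)·(6−j)!.
Computing: 720 − 720 + 360 − 120 + 30 − 6 + 1 = 265.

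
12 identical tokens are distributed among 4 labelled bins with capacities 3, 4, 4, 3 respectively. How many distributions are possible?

10

Ignoring the caps, the number of non-negative solutions to x_1+…+x_4 = 12 is C(15,3) = 455.
Subtract solutions that violate a single cap (substitute x_i' = x_i − (cap_i+1)): x_1 ≥ 4 gives C(11,3) = 165; x_2 ≥ 5 gives C(10,3) = 120; x_3 ≥ 5 gives C(10,3) = 120; x_4 ≥ 4 gives C(11,3) = 165. Together 570.
Add back pairs where two caps are both exceeded: 20 + 20 + 35 + 10 + 20 + 20 = 125.
By inclusion–exclusion the count is 455 − 570 + 125 = 10.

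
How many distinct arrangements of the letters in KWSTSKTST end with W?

560

Fix W in the last position and arrange the remaining 8 letters.
Those 8 letters have K appearing twice, S appearing 3 times, and T appearing 3 times, giving (8)!/(3!·3!·2!) = 560.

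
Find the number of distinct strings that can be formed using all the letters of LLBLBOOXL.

LLBLBOOXL has 9 letters with B appearing twice, L appearing 4 times, and O appearing twice.
So there are 9! / (4!·2!·2!) = 3780 distinguishable arrangements.

3780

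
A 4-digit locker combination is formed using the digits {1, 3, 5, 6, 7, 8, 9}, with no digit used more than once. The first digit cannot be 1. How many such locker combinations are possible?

720

The first digit has 7−1 = 6 choices (anything except 1).
The remaining 3 digits are filled from the other 6 symbols without repetition: 6 × 5 × 4 = 120.
Total: 6 × 120 = 720.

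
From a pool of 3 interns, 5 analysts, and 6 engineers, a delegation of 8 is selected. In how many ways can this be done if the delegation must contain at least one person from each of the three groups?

2828

Total 8-person selections from all 14: C(14,8) = 3003.
Subtract selections that omit an entire group: no interns → C(11,8) = 165; no analysts → C(9,8) = 9; no engineers → C(8,8) = 1.
Add back selections omitting two groups (i.e. drawn from a single group): C(3,8) + C(5,8) + C(6,8) = 0.
By inclusion–exclusion: 3003 − 175 + 0 = 2828.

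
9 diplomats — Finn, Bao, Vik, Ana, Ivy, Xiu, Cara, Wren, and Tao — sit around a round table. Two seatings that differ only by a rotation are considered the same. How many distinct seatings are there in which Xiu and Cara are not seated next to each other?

Without the restriction there are (8)! = 40320 seatings.
Seatings with Xiu beside Cara: treat them as a block with 2 internal orders, giving 2 × (7)! = 10080.
Subtracting, 40320 − 10080 = 30240.

30240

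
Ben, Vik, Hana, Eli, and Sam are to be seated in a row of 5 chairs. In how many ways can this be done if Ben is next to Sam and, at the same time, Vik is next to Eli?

Treat {Ben,Sam} as one block (2 orders) and {Vik,Eli} as another (2 orders).
That leaves 3 units to arrange: 2 × 2 × 3! = 4 × 6 = 24.

24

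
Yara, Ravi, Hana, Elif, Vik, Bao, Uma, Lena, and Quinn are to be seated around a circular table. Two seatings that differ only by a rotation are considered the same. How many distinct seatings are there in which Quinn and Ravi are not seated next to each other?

30240

Without the restriction there are (8)! = 40320 seatings.
Those with Quinn next to Ravi: fuse the pair into one unit and seat 8 units around a circle — 2·(7)! = 10080.
Subtracting, 40320 − 10080 = 30240.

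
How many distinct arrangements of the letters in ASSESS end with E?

5

Fix E in the last position and arrange the remaining 5 letters.
Those 5 letters have S appearing 4 times, giving (5)!/(4!) = 5.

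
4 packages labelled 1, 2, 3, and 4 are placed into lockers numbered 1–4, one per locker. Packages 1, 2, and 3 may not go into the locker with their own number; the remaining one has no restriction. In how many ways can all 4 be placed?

Let Aᵢ (for i ∈ {1, 2, 3}) be the placements that put package i in its forbidden locker. Any j of these fix j positions, leaving (4−j)! ways to fill the rest, and there are C(3,j) ways to pick which j.
By inclusion–exclusion, the number of valid placements is Σ_{j=0}^{3} (−1)^j C(3,j)·(4−j)!.
Computing: 24 − 18 + 6 − 1 = 11.

11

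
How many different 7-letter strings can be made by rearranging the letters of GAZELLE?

1260

Letter multiplicities in GAZELLE: A×1, E×2, G×1, L×2, Z×1.
Dividing 7! = 5040 by 2!·2! = 4 for the repeated letters gives 1260.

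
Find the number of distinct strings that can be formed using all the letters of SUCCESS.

420

SUCCESS has 7 letters with C appearing twice and S appearing 3 times.
The number of distinct arrangements is 7!/(3!·2!) = 5040/12 = 420.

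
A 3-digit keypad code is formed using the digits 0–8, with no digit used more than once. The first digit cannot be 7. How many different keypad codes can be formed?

The first digit has 9−1 = 8 choices (anything except 7).
The remaining 2 digits are filled from the other 8 symbols without repetition: 8 × 7 = 56.
Total: 8 × 56 = 448.

448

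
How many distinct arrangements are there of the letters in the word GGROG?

20

Letter multiplicities in GGROG: G×3, O×1, R×1.
Dividing 5! = 120 by 3! = 6 for the repeated letters gives 20.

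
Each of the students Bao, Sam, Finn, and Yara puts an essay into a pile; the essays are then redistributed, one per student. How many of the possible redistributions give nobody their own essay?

This is the derangement count D_4: permutations of 4 items with no fixed point.
By inclusion–exclusion this is Σ_{j=0}^{4} (−1)^j C(4,j)·(4−j)!.
Computing: 24 − 24 + 12 − 4 + 1 = 9.

9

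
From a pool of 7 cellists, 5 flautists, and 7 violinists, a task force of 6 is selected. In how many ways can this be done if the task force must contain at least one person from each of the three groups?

Total 6-person selections from all 19: C(19,6) = 27132.
Selections missing a whole group: no cellists → C(12,6) = 924; no flautists → C(14,6) = 3003; no violinists → C(12,6) = 924.
Add back selections omitting two groups (i.e. drawn from a single group): C(7,6) + C(5,6) + C(7,6) = 14.
By inclusion–exclusion: 27132 − 4851 + 14 = 22295.

22295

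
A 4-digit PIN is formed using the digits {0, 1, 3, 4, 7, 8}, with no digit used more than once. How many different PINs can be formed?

Choose and order 4 of the 6 symbols: the first digit has 6 options, the next 5, then 4, 3.
6 × 5 × 4 × 3 = 360.

360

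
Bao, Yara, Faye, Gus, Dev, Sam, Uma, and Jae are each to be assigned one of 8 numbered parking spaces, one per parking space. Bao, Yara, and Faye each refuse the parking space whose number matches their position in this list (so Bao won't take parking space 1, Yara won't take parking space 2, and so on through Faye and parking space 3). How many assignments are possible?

Let Aᵢ (for i ∈ {1, 2, 3}) be the placements that put person i in their forbidden parking space. Any j of these fix j positions, leaving (8−j)! ways to fill the rest, and there are C(3,j) ways to pick which j.
By inclusion–exclusion, the number of valid placements is Σ_{j=0}^{3} (−1)^j C(3,j)·(8−j)!.
Computing: 40320 − 15120 + 2160 − 120 = 27240.

27240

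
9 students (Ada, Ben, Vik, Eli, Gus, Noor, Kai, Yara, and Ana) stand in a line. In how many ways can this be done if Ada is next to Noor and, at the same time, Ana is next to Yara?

Treat {Ada,Noor} as one block (2 orders) and {Ana,Yara} as another (2 orders).
That leaves 7 units to arrange: 2 × 2 × 7! = 4 × 5040 = 20160.

20160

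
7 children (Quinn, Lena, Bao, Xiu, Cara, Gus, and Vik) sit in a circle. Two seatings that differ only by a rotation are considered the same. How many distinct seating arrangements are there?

720

Around a circle, 7 distinct people have 7!/7 = (6)! = 720 rotationally distinct seatings.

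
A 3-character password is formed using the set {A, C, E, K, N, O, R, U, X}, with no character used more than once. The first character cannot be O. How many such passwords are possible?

The first character has 9−1 = 8 choices (anything except O).
The remaining 2 characters are filled from the other 8 symbols without repetition: 8 × 7 = 56.
Total: 8 × 56 = 448.

448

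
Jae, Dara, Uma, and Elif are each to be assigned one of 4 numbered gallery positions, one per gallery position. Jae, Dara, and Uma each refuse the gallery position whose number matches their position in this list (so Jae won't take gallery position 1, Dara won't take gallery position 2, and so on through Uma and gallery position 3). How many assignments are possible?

Let Aᵢ (for i ∈ {1, 2, 3}) be the placements that put person i in their forbidden gallery position. Any j of these fix j positions, leaving (4−j)! ways to fill the rest, and there are C(3,j) ways to pick which j.
By inclusion–exclusion, the number of valid placements is Σ_{j=0}^{3} (−1)^j C(3,j)·(4−j)!.
Computing: 24 − 18 + 6 − 1 = 11.

11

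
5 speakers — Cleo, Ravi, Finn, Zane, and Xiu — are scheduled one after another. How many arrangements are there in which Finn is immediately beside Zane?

48

Glue Finn and Zane into one block (2 internal orders), leaving 4 units to arrange in a row.
That gives 2 × 4! = 2 × 24 = 48.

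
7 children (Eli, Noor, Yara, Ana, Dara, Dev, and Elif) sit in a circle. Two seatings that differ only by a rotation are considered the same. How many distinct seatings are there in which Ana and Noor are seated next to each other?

Treat {Ana, Noor} as one unit (2 internal orders) and seat the resulting 6 units around the table: (5)! circular arrangements.
So 2 × (5)! = 2 × 120 = 240.

240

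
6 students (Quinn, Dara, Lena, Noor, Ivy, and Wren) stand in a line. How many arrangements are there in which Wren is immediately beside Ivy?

Glue Wren and Ivy into one block (2 internal orders), leaving 5 units to arrange in a row.
So the count is 2·(5)! = 240.

240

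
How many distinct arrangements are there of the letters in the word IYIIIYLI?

168

The 8 letters of IYIIIYLI have repeats: I appearing 5 times and Y appearing twice.
So there are 8! / (5!·2!) = 168 distinguishable arrangements.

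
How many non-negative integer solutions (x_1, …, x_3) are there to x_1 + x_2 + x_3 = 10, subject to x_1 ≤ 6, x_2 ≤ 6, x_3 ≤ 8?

Ignoring the caps, the number of non-negative solutions to x_1+…+x_3 = 10 is C(12,2) = 66.
Subtract solutions that violate a single cap (substitute x_i' = x_i − (cap_i+1)): x_1 ≥ 7 gives C(5,2) = 10; x_2 ≥ 7 gives C(5,2) = 10; x_3 ≥ 9 gives C(3,2) = 3. Together 23.
No two caps can be exceeded simultaneously, so the pair terms are all 0.
By inclusion–exclusion the count is 66 − 23 + 0 = 43.

43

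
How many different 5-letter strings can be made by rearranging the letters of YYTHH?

30

YYTHH has 5 letters with H appearing twice and Y appearing twice.
Dividing 5! = 120 by 2!·2! = 4 for the repeated letters gives 30.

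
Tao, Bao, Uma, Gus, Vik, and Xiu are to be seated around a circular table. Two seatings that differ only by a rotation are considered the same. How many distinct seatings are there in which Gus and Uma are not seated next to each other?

Without the restriction there are (5)! = 120 seatings.
Seatings with Gus beside Uma: treat them as a block with 2 internal orders, giving 2 × (4)! = 48.
Subtracting, 120 − 48 = 72.

72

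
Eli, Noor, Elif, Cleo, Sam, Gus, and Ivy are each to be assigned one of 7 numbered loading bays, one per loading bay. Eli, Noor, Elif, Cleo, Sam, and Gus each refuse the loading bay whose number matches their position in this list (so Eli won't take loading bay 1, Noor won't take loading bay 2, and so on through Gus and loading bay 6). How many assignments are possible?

2119

Let Aᵢ (for 1 ≤ i ≤ 6) be the placements that put person i in their forbidden loading bay. Any j of these fix j positions, leaving (7−j)! ways to fill the rest, and there are C(6,j) ways to pick which j.
By inclusion–exclusion, the number of valid placements is Σ_{j=0}^{6} (−1)^j C(6,j)·(7−j)!.
Computing: 5040 − 4320 + 1800 − 480 + 90 − 12 + 1 = 2119.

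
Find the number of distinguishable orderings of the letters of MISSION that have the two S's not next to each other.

900

There are 7!/(2!·2!) = 1260 arrangements of MISSION in total.
If the two S's are adjacent, glue them into one block, leaving 6 items to arrange: (6)!/(2!) = 360 ways.
Hence 1260 − 360 = 900.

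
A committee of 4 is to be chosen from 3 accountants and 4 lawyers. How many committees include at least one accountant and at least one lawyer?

With no constraint there are C(7,4) = 35 possible selections.
Selections missing a whole group: no accountants → C(4,4) = 1; no lawyers → C(3,4) = 0.
Both groups omitted at once is impossible, so 35 − 1 = 34.

34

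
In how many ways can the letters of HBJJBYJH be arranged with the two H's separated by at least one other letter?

1260

There are 8!/(3!·2!·2!) = 1680 arrangements of HBJJBYJH in total.
If the two H's are adjacent, glue them into one block, leaving 7 items to arrange: (7)!/(3!·2!) = 420 ways.
Subtracting, 1680 − 420 = 1260 arrangements keep the H's apart.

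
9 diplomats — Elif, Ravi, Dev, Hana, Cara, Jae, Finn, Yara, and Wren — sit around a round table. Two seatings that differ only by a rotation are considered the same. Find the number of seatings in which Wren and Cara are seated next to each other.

10080

Treat {Wren, Cara} as one unit (2 internal orders) and seat the resulting 8 units around the table: (7)! circular arrangements.
So 2 × (7)! = 2 × 5040 = 10080.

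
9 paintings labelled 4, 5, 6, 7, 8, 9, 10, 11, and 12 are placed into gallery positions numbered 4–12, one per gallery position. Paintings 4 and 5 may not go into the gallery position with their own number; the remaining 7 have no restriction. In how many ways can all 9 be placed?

287280

Let Aᵢ (for i ∈ {4, 5}) be the placements that put painting i in its forbidden gallery position. Any j of these fix j positions, leaving (9−j)! ways to fill the rest, and there are C(2,j) ways to pick which j.
By inclusion–exclusion, the number of valid placements is Σ_{j=0}^{2} (−1)^j C(2,j)·(9−j)!.
Computing: 362880 − 80640 + 5040 = 287280.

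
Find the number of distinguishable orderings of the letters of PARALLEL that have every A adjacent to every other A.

840

Treat the 2 copies of A as a single block. The multiset to arrange is then {AA, E, L, L, L, P, R}, 7 items in all.
That gives (7)!/(3!) = 840 arrangements.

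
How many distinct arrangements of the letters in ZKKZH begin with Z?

12

With the first slot taken by Z, it remains to arrange the other 4 letters (KKZH).
Those 4 letters have K appearing twice, giving (4)!/(2!) = 12.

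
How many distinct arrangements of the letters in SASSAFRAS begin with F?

Fix F in the first position and arrange the remaining 8 letters.
Those 8 letters have A appearing 3 times and S appearing 4 times, giving (8)!/(4!·3!) = 280.

280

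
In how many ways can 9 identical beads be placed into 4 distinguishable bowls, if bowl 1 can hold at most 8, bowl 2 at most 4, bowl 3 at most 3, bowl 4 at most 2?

59

Ignoring the caps, the number of non-negative solutions to x_1+…+x_4 = 9 is C(12,3) = 220.
Subtract solutions that violate a single cap (substitute x_i' = x_i − (cap_i+1)): x_1 ≥ 9 gives C(3,3) = 1; x_2 ≥ 5 gives C(7,3) = 35; x_3 ≥ 4 gives C(8,3) = 56; x_4 ≥ 3 gives C(9,3) = 84. Together 176.
Add back pairs where two caps are both exceeded: 0 + 0 + 0 + 1 + 4 + 10 = 15.
By inclusion–exclusion the count is 220 − 176 + 15 = 59.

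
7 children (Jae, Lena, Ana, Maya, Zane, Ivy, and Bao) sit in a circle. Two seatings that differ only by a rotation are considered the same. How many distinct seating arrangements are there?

Fix one person's seat to break rotational symmetry; the remaining 6 people can be arranged in (6)! = 720 ways.

720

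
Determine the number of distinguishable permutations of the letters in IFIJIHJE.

The 8 letters of IFIJIHJE have repeats: I appearing 3 times and J appearing twice.
The number of distinct arrangements is 8!/(3!·2!) = 40320/12 = 3360.

3360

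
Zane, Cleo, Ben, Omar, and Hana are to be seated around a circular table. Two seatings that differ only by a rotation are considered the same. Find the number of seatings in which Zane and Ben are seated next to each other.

Treat {Zane, Ben} as one unit (2 internal orders) and seat the resulting 4 units around the table: (3)! circular arrangements.
So 2 × (3)! = 2 × 6 = 12.

12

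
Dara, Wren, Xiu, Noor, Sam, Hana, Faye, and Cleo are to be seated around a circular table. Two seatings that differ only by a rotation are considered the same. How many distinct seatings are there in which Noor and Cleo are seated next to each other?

Treat {Noor, Cleo} as one unit (2 internal orders) and seat the resulting 7 units around the table: (6)! circular arrangements.
So 2 × (6)! = 2 × 720 = 1440.

1440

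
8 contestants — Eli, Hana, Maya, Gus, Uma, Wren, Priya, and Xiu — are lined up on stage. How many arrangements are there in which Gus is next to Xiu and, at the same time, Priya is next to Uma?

2880

Treat {Gus,Xiu} as one block (2 orders) and {Priya,Uma} as another (2 orders).
That leaves 6 units to arrange: 2 × 2 × 6! = 4 × 720 = 2880.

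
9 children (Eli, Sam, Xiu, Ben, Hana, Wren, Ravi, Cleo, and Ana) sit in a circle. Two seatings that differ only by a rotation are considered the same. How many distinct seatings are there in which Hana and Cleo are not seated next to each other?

30240

Without the restriction there are (8)! = 40320 seatings.
Seatings with Hana beside Cleo: treat them as a block with 2 internal orders, giving 2 × (7)! = 10080.
Subtracting, 40320 − 10080 = 30240.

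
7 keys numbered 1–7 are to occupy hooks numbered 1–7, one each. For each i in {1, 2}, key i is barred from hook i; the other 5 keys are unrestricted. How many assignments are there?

3720

Let Aᵢ (for i ∈ {1, 2}) be the placements that put key i in its forbidden hook. Any j of these fix j positions, leaving (7−j)! ways to fill the rest, and there are C(2,j) ways to pick which j.
By inclusion–exclusion, the number of valid placements is Σ_{j=0}^{2} (−1)^j C(2,j)·(7−j)!.
Computing: 5040 − 1440 + 120 = 3720.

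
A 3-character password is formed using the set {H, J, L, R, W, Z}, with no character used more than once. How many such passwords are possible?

Choose and order 3 of the 6 symbols: the first character has 6 options, the next 5, then 4.
That product is 6 × 5 × 4 = 120.

120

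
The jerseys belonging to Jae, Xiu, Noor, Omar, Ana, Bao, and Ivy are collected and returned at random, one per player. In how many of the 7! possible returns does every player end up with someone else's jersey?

1854

Let Aᵢ be the assignments in which player i gets their old jersey. We want the size of the complement of A₁∪…∪A_7.
By inclusion–exclusion this is Σ_{j=0}^{7} (−1)^j C(7,j)·(7−j)!.
Computing: 5040 − 5040 + 2520 − 840 + 210 − 42 + 7 − 1 = 1854.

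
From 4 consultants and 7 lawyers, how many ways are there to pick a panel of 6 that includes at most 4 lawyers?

Split by how many lawyers are chosen (0 through 4).
Sum: C(7,0)·C(4,6) + C(7,1)·C(4,5) + C(7,2)·C(4,4) + C(7,3)·C(4,3) + C(7,4)·C(4,2) = 0 + 0 + 21 + 140 + 210 = 371.

371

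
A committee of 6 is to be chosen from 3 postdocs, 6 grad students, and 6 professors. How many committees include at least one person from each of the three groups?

Total 6-person selections from all 15: C(15,6) = 5005.
Selections missing a whole group: no postdocs → C(12,6) = 924; no grad students → C(9,6) = 84; no professors → C(9,6) = 84.
Add back selections omitting two groups (i.e. drawn from a single group): C(3,6) + C(6,6) + C(6,6) = 2.
By inclusion–exclusion: 5005 − 1092 + 2 = 3915.

3915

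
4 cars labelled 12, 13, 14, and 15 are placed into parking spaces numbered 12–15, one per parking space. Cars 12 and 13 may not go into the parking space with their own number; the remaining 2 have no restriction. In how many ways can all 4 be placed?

Let Aᵢ (for i ∈ {12, 13}) be the placements that put car i in its forbidden parking space. Any j of these fix j positions, leaving (4−j)! ways to fill the rest, and there are C(2,j) ways to pick which j.
By inclusion–exclusion, the number of valid placements is Σ_{j=0}^{2} (−1)^j C(2,j)·(4−j)!.
Computing: 24 − 12 + 2 = 14.

14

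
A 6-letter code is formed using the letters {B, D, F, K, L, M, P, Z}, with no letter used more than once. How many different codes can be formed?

20160

Choose and order 6 of the 8 symbols: the first letter has 8 options, the next 7, and so on down to 3.
That product is 8 × 7 × 6 × 5 × 4 × 3 = 20160.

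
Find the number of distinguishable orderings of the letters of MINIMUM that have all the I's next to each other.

120

Treat the 2 copies of I as a single block. The multiset to arrange is then {II, M, M, M, N, U}, 6 items in all.
That gives (6)!/(3!) = 120 arrangements.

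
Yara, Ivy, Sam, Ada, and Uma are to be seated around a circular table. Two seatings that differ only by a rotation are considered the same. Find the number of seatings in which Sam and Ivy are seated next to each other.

Treat {Sam, Ivy} as one unit (2 internal orders) and seat the resulting 4 units around the table: (3)! circular arrangements.
So 2 × (3)! = 2 × 6 = 12.

12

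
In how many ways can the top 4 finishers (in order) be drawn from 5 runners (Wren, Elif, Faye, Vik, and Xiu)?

120

This is an ordered selection of 4 from 5: P(5,4).
That gives 5 × 4 × 3 × 2 = 120.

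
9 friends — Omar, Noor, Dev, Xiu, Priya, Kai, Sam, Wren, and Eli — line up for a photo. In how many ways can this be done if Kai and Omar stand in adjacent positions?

Place the 7 others and the Kai-Omar pair as 8 objects in a line; the pair has 2 internal arrangements.
So the count is 2·(8)! = 80640.

80640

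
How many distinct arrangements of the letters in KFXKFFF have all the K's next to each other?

30

Treat the 2 copies of K as a single block. The multiset to arrange is then {KK, F, F, F, F, X}, 6 items in all.
That gives (6)!/(4!) = 30 arrangements.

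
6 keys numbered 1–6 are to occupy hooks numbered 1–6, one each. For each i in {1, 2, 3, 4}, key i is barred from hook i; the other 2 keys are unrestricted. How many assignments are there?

362

Let Aᵢ (for 1 ≤ i ≤ 4) be the placements that put key i in its forbidden hook. Any j of these fix j positions, leaving (6−j)! ways to fill the rest, and there are C(4,j) ways to pick which j.
By inclusion–exclusion, the number of valid placements is Σ_{j=0}^{4} (−1)^j C(4,j)·(6−j)!.
Computing: 720 − 480 + 144 − 24 + 2 = 362.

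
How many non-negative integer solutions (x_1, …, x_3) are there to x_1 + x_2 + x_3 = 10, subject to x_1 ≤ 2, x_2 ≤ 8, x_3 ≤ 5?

Without the upper bounds there are C(12,2) = 66 ways to split 10 among 3 variables.
Subtract solutions that violate a single cap (substitute x_i' = x_i − (cap_i+1)): x_1 ≥ 3 gives C(9,2) = 36; x_2 ≥ 9 gives C(3,2) = 3; x_3 ≥ 6 gives C(6,2) = 15. Together 54.
Add back pairs where two caps are both exceeded: 0 + 3 + 0 = 3.
By inclusion–exclusion the count is 66 − 54 + 3 = 15.

15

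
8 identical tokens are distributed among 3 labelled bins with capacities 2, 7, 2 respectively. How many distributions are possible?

8

Without the upper bounds there are C(10,2) = 45 ways to split 8 among 3 bins.
Subtract solutions that violate a single cap (substitute x_i' = x_i − (cap_i+1)): x_1 ≥ 3 gives C(7,2) = 21; x_2 ≥ 8 gives C(2,2) = 1; x_3 ≥ 3 gives C(7,2) = 21. Together 43.
Add back pairs where two caps are both exceeded: 0 + 6 + 0 = 6.
By inclusion–exclusion the count is 45 − 43 + 6 = 8.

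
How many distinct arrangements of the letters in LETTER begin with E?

60

With the first slot taken by E, it remains to arrange the other 5 letters (LTTER).
Those 5 letters have T appearing twice, giving (5)!/(2!) = 60.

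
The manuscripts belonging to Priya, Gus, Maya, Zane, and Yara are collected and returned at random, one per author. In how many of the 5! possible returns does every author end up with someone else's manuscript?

44

Let Aᵢ be the assignments in which author i gets their own manuscript. We want the size of the complement of A₁∪…∪A_5.
By inclusion–exclusion this is Σ_{j=0}^{5} (−1)^j C(5,j)·(5−j)!.
Computing: 120 − 120 + 60 − 20 + 5 − 1 = 44.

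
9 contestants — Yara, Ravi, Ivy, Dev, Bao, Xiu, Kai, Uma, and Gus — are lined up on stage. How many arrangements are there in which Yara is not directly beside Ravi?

282240

Of the 9! = 362880 arrangements, those with Yara and Ravi adjacent number 2 × 8! = 80640 (treat the pair as a block with 2 internal orders).
Complementary counting: 362880 − 80640 = 282240.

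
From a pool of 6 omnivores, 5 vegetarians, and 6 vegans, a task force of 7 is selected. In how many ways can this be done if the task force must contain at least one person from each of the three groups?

17996

Total 7-person selections from all 17: C(17,7) = 19448.
Subtract selections that omit an entire group: no omnivores → C(11,7) = 330; no vegetarians → C(12,7) = 792; no vegans → C(11,7) = 330.
Add back selections omitting two groups (i.e. drawn from a single group): C(6,7) + C(5,7) + C(6,7) = 0.
By inclusion–exclusion: 19448 − 1452 + 0 = 17996.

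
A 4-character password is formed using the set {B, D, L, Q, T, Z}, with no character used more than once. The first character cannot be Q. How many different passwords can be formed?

The first character has 6−1 = 5 choices (anything except Q).
The remaining 3 characters are filled from the other 5 symbols without repetition: 5 × 4 × 3 = 60.
Total: 5 × 60 = 300.

300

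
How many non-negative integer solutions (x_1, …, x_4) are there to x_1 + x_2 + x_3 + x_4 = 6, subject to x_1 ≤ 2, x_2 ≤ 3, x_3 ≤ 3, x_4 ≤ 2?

25

By stars and bars, unrestricted non-negative solutions to x_1+…+x_4 = 6 number C(6+3,3) = 84.
Subtract solutions that violate a single cap (substitute x_i' = x_i − (cap_i+1)): x_1 ≥ 3 gives C(6,3) = 20; x_2 ≥ 4 gives C(5,3) = 10; x_3 ≥ 4 gives C(5,3) = 10; x_4 ≥ 3 gives C(6,3) = 20. Together 60.
Add back pairs where two caps are both exceeded: 0 + 0 + 1 + 0 + 0 + 0 = 1.
By inclusion–exclusion the count is 84 − 60 + 1 = 25.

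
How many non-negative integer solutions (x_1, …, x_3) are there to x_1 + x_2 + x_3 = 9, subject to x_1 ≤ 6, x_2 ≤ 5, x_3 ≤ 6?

By stars and bars, unrestricted non-negative solutions to x_1+…+x_3 = 9 number C(9+2,2) = 55.
Subtract solutions that violate a single cap (substitute x_i' = x_i − (cap_i+1)): x_1 ≥ 7 gives C(4,2) = 6; x_2 ≥ 6 gives C(5,2) = 10; x_3 ≥ 7 gives C(4,2) = 6. Together 22.
No two caps can be exceeded simultaneously, so the pair terms are all 0.
By inclusion–exclusion the count is 55 − 22 + 0 = 33.

33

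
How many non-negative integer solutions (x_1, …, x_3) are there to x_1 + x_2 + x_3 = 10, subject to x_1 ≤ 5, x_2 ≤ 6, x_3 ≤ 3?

14

Ignoring the caps, the number of non-negative solutions to x_1+…+x_3 = 10 is C(12,2) = 66.
Subtract solutions that violate a single cap (substitute x_i' = x_i − (cap_i+1)): x_1 ≥ 6 gives C(6,2) = 15; x_2 ≥ 7 gives C(5,2) = 10; x_3 ≥ 4 gives C(8,2) = 28. Together 53.
Add back pairs where two caps are both exceeded: 0 + 1 + 0 = 1.
By inclusion–exclusion the count is 66 − 53 + 1 = 14.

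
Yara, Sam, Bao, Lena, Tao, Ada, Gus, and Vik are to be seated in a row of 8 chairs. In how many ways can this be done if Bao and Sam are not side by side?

30240

There are 8! = 40320 arrangements in all. If Bao and Sam are adjacent, merging them into one block gives 2·(7)! = 10080 arrangements.
So 40320 − 10080 = 30240 arrangements keep them apart.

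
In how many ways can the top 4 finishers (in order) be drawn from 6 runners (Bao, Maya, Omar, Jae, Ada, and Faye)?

360

There are 6 choices for 1st place, 5 for 2nd, and so on down to 3 for position 4.
That gives 6 × 5 × 4 × 3 = 360.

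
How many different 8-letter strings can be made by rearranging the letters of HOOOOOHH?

The 8 letters of HOOOOOHH have repeats: H appearing 3 times and O appearing 5 times.
Dividing 8! = 40320 by 5!·3! = 720 for the repeated letters gives 56.

56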